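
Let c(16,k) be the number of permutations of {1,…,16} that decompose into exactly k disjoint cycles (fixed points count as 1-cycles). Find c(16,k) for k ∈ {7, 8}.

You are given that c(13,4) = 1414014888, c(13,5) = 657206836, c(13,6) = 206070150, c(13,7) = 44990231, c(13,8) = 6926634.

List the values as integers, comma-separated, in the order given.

272803210680, 54631129553

[14] T[14,5]:13*657206836+1414014888=9957703756 · T[14,6]:13*206070150+657206836=3336118786 · T[14,7]:13*44990231+206070150=790943153 · T[14,8]:13*6926634+44990231=135036473
[15] T[15,6]:14*3336118786+9957703756=56663366760 · T[15,7]:14*790943153+3336118786=14409322928 · T[15,8]:14*135036473+790943153=2681453775
[16] T[16,7]:15*14409322928+56663366760=272803210680 · T[16,8]:15*2681453775+14409322928=54631129553
Read c(16,7) = 272803210680, c(16,8) = 54631129553.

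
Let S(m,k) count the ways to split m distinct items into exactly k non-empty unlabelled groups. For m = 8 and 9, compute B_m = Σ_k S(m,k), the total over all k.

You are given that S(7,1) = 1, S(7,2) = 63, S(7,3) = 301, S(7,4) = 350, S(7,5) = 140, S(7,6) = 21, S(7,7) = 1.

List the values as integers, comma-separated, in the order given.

[8] T[8,1]:1*1+0=1 · T[8,2]:2*63+1=127 · T[8,3]:3*301+63=966 · T[8,4]:4*350+301=1701 · T[8,5]:5*140+350=1050 · T[8,6]:6*21+140=266 · T[8,7]:7*1+21=28 · T[8,8]:8*0+1=1
[9] T[9,1]:1*1+0=1 · T[9,2]:2*127+1=255 · T[9,3]:3*966+127=3025 · T[9,4]:4*1701+966=7770 · T[9,5]:5*1050+1701=6951 · T[9,6]:6*266+1050=2646 · T[9,7]:7*28+266=462 · T[9,8]:8*1+28=36 · T[9,9]:9*0+1=1
B_8 = ΣS(8,k) = 1+127+966+1701+1050+266+28+1 = 4140
B_9 = ΣS(9,k) = 1+255+3025+7770+6951+2646+462+36+1 = 21147

4140, 21147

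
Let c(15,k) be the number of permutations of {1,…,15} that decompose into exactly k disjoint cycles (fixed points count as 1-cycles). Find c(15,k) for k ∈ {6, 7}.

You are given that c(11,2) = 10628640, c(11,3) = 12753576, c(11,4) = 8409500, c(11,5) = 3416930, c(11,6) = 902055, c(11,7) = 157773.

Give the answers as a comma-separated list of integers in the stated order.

56663366760, 14409322928

row 12: T[12][3]=11·12753576+10628640=150917976  T[12][4]=11·8409500+12753576=105258076  T[12][5]=11·3416930+8409500=45995730  T[12][6]=11·902055+3416930=13339535  T[12][7]=11·157773+902055=2637558
row 13: T[13][4]=12·105258076+150917976=1414014888  T[13][5]=12·45995730+105258076=657206836  T[13][6]=12·13339535+45995730=206070150  T[13][7]=12·2637558+13339535=44990231
row 14: T[14][5]=13·657206836+1414014888=9957703756  T[14][6]=13·206070150+657206836=3336118786  T[14][7]=13·44990231+206070150=790943153
row 15: T[15][6]=14·3336118786+9957703756=56663366760  T[15][7]=14·790943153+3336118786=14409322928
Read c(15,6) = 56663366760, c(15,7) = 14409322928.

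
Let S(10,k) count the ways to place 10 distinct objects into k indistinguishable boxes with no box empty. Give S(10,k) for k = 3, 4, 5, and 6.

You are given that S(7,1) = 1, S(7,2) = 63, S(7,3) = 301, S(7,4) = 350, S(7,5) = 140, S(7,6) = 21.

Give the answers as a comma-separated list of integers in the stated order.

r8: T_8,1=1×1+0=1; T_8,2=2×63+1=127; T_8,3=3×301+63=966; T_8,4=4×350+301=1701; T_8,5=5×140+350=1050; T_8,6=6×21+140=266
r9: T_9,2=2×127+1=255; T_9,3=3×966+127=3025; T_9,4=4×1701+966=7770; T_9,5=5×1050+1701=6951; T_9,6=6×266+1050=2646
r10: T_10,3=3×3025+255=9330; T_10,4=4×7770+3025=34105; T_10,5=5×6951+7770=42525; T_10,6=6×2646+6951=22827
Read S(10,3) = 9330, S(10,4) = 34105, S(10,5) = 42525, S(10,6) = 22827.

9330, 34105, 42525, 22827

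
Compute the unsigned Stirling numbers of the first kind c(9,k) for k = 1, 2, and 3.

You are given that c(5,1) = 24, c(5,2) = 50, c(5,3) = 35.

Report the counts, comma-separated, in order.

40320, 109584, 118124

r6: T_6,1=5×24+0=120; T_6,2=5×50+24=274; T_6,3=5×35+50=225
r7: T_7,1=6×120+0=720; T_7,2=6×274+120=1764; T_7,3=6×225+274=1624
r8: T_8,1=7×720+0=5040; T_8,2=7×1764+720=13068; T_8,3=7×1624+1764=13132
r9: T_9,1=8×5040+0=40320; T_9,2=8×13068+5040=109584; T_9,3=8×13132+13068=118124
Read c(9,1) = 40320, c(9,2) = 109584, c(9,3) = 118124.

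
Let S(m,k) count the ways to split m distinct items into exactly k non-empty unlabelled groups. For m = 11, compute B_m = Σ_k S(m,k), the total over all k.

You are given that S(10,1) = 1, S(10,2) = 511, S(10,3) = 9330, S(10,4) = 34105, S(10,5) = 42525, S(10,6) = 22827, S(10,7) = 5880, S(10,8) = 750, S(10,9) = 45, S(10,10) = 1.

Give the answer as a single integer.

678570

@11  (11,1):1·1+0→1, (11,2):511·2+1→1023, (11,3):9330·3+511→28501, (11,4):34105·4+9330→145750, (11,5):42525·5+34105→246730, (11,6):22827·6+42525→179487, (11,7):5880·7+22827→63987, (11,8):750·8+5880→11880, (11,9):45·9+750→1155, (11,10):1·10+45→55, (11,11):0·11+1→1
B_11 = ΣS(11,k) = 1+1023+28501+145750+246730+179487+63987+11880+1155+55+1 = 678570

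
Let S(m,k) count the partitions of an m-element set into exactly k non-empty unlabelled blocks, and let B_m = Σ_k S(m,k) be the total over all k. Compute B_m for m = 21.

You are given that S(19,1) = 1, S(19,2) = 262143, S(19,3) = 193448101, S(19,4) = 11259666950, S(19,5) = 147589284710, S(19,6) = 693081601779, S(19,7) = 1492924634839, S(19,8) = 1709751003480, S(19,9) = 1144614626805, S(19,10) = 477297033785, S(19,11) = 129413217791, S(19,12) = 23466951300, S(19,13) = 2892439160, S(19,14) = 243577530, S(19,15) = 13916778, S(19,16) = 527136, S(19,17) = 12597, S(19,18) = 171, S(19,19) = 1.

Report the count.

474869816156751

r20: T_20,1=1×1+0=1; T_20,2=2×262143+1=524287; T_20,3=3×193448101+262143=580606446; T_20,4=4×11259666950+193448101=45232115901; T_20,5=5×147589284710+11259666950=749206090500; T_20,6=6×693081601779+147589284710=4306078895384; T_20,7=7×1492924634839+693081601779=11143554045652; T_20,8=8×1709751003480+1492924634839=15170932662679; T_20,9=9×1144614626805+1709751003480=12011282644725; T_20,10=10×477297033785+1144614626805=5917584964655; T_20,11=11×129413217791+477297033785=1900842429486; T_20,12=12×23466951300+129413217791=411016633391; T_20,13=13×2892439160+23466951300=61068660380; T_20,14=14×243577530+2892439160=6302524580; T_20,15=15×13916778+243577530=452329200; T_20,16=16×527136+13916778=22350954; T_20,17=17×12597+527136=741285; T_20,18=18×171+12597=15675; T_20,19=19×1+171=190; T_20,20=20×0+1=1
r21: T_21,1=1×1+0=1; T_21,2=2×524287+1=1048575; T_21,3=3×580606446+524287=1742343625; T_21,4=4×45232115901+580606446=181509070050; T_21,5=5×749206090500+45232115901=3791262568401; T_21,6=6×4306078895384+749206090500=26585679462804; T_21,7=7×11143554045652+4306078895384=82310957214948; T_21,8=8×15170932662679+11143554045652=132511015347084; T_21,9=9×12011282644725+15170932662679=123272476465204; T_21,10=10×5917584964655+12011282644725=71187132291275; T_21,11=11×1900842429486+5917584964655=26826851689001; T_21,12=12×411016633391+1900842429486=6833042030178; T_21,13=13×61068660380+411016633391=1204909218331; T_21,14=14×6302524580+61068660380=149304004500; T_21,15=15×452329200+6302524580=13087462580; T_21,16=16×22350954+452329200=809944464; T_21,17=17×741285+22350954=34952799; T_21,18=18×15675+741285=1023435; T_21,19=19×190+15675=19285; T_21,20=20×1+190=210; T_21,21=21×0+1=1
B_21 = ΣS(21,k) = 1+1048575+1742343625+181509070050+3791262568401+26585679462804+82310957214948+132511015347084+123272476465204+71187132291275+26826851689001+6833042030178+1204909218331+149304004500+13087462580+809944464+34952799+1023435+19285+210+1 = 474869816156751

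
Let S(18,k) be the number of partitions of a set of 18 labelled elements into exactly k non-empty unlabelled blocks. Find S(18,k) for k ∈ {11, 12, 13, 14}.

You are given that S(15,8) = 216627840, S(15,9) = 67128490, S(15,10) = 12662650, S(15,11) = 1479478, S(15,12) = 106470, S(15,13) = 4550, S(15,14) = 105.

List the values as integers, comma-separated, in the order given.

[16] T[16,9]:9*67128490+216627840=820784250 · T[16,10]:10*12662650+67128490=193754990 · T[16,11]:11*1479478+12662650=28936908 · T[16,12]:12*106470+1479478=2757118 · T[16,13]:13*4550+106470=165620 · T[16,14]:14*105+4550=6020
[17] T[17,10]:10*193754990+820784250=2758334150 · T[17,11]:11*28936908+193754990=512060978 · T[17,12]:12*2757118+28936908=62022324 · T[17,13]:13*165620+2757118=4910178 · T[17,14]:14*6020+165620=249900
[18] T[18,11]:11*512060978+2758334150=8391004908 · T[18,12]:12*62022324+512060978=1256328866 · T[18,13]:13*4910178+62022324=125854638 · T[18,14]:14*249900+4910178=8408778
Read S(18,11) = 8391004908, S(18,12) = 1256328866, S(18,13) = 125854638, S(18,14) = 8408778.

8391004908, 1256328866, 125854638, 8408778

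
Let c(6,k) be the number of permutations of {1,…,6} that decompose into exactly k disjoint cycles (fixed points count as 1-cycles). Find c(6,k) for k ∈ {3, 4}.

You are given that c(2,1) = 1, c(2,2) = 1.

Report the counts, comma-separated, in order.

i=3: T(3,1)=0+2·1=2 | T(3,2)=1+2·1=3 | T(3,3)=1+2·0=1
i=4: T(4,1)=0+3·2=6 | T(4,2)=2+3·3=11 | T(4,3)=3+3·1=6 | T(4,4)=1+3·0=1
i=5: T(5,2)=6+4·11=50 | T(5,3)=11+4·6=35 | T(5,4)=6+4·1=10
i=6: T(6,3)=50+5·35=225 | T(6,4)=35+5·10=85
Read c(6,3) = 225, c(6,4) = 85.

225, 85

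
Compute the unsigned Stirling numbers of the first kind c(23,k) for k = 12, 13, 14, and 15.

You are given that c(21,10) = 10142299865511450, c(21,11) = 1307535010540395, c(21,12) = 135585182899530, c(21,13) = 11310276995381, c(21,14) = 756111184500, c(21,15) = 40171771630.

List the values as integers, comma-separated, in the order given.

i=22: T(22,11)=10142299865511450+21·1307535010540395=37600535086859745 | T(22,12)=1307535010540395+21·135585182899530=4154823851430525 | T(22,13)=135585182899530+21·11310276995381=373100999802531 | T(22,14)=11310276995381+21·756111184500=27188611869881 | T(22,15)=756111184500+21·40171771630=1599718388730
i=23: T(23,12)=37600535086859745+22·4154823851430525=129006659818331295 | T(23,13)=4154823851430525+22·373100999802531=12363045847086207 | T(23,14)=373100999802531+22·27188611869881=971250460939913 | T(23,15)=27188611869881+22·1599718388730=62382416421941
Read c(23,12) = 129006659818331295, c(23,13) = 12363045847086207, c(23,14) = 971250460939913, c(23,15) = 62382416421941.

129006659818331295, 12363045847086207, 971250460939913, 62382416421941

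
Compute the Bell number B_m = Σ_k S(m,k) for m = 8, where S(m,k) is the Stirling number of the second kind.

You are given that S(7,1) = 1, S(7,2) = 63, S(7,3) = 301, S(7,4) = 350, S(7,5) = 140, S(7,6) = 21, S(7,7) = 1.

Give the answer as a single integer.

i=8: T(8,1)=0+1·1=1 | T(8,2)=1+2·63=127 | T(8,3)=63+3·301=966 | T(8,4)=301+4·350=1701 | T(8,5)=350+5·140=1050 | T(8,6)=140+6·21=266 | T(8,7)=21+7·1=28 | T(8,8)=1+8·0=1
B_8 = ΣS(8,k) = 1+127+966+1701+1050+266+28+1 = 4140

4140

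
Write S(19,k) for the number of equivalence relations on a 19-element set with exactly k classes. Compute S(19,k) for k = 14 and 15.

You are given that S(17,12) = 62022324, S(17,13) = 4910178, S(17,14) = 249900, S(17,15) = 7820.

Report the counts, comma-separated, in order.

i=18: T(18,13)=62022324+13·4910178=125854638 | T(18,14)=4910178+14·249900=8408778 | T(18,15)=249900+15·7820=367200
i=19: T(19,14)=125854638+14·8408778=243577530 | T(19,15)=8408778+15·367200=13916778
Read S(19,14) = 243577530, S(19,15) = 13916778.

243577530, 13916778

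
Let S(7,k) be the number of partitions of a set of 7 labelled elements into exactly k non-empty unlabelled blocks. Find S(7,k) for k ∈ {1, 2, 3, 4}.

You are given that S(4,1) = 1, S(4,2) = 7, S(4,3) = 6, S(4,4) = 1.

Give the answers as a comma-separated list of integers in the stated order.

row 5: T[5][1]=1·1+0=1  T[5][2]=2·7+1=15  T[5][3]=3·6+7=25  T[5][4]=4·1+6=10
row 6: T[6][1]=1·1+0=1  T[6][2]=2·15+1=31  T[6][3]=3·25+15=90  T[6][4]=4·10+25=65
row 7: T[7][1]=1·1+0=1  T[7][2]=2·31+1=63  T[7][3]=3·90+31=301  T[7][4]=4·65+90=350
Read S(7,1) = 1, S(7,2) = 63, S(7,3) = 301, S(7,4) = 350.

1, 63, 301, 350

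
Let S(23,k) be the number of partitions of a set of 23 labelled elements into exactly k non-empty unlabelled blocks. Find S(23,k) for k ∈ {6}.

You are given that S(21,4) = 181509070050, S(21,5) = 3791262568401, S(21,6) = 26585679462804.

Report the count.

998969857983405

row 22: T[22][5]=5·3791262568401+181509070050=19137821912055  T[22][6]=6·26585679462804+3791262568401=163305339345225
row 23: T[23][6]=6·163305339345225+19137821912055=998969857983405
Read S(23,6) = 998969857983405.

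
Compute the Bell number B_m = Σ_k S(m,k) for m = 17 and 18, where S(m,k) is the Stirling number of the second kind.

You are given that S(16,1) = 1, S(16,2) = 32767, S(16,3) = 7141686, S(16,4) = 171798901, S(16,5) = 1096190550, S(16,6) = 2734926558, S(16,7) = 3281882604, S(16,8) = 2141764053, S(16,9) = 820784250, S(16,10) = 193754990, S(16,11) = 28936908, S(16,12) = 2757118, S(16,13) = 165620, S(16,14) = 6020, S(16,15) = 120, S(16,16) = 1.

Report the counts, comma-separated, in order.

[17] T[17,1]:1*1+0=1 · T[17,2]:2*32767+1=65535 · T[17,3]:3*7141686+32767=21457825 · T[17,4]:4*171798901+7141686=694337290 · T[17,5]:5*1096190550+171798901=5652751651 · T[17,6]:6*2734926558+1096190550=17505749898 · T[17,7]:7*3281882604+2734926558=25708104786 · T[17,8]:8*2141764053+3281882604=20415995028 · T[17,9]:9*820784250+2141764053=9528822303 · T[17,10]:10*193754990+820784250=2758334150 · T[17,11]:11*28936908+193754990=512060978 · T[17,12]:12*2757118+28936908=62022324 · T[17,13]:13*165620+2757118=4910178 · T[17,14]:14*6020+165620=249900 · T[17,15]:15*120+6020=7820 · T[17,16]:16*1+120=136 · T[17,17]:17*0+1=1
[18] T[18,1]:1*1+0=1 · T[18,2]:2*65535+1=131071 · T[18,3]:3*21457825+65535=64439010 · T[18,4]:4*694337290+21457825=2798806985 · T[18,5]:5*5652751651+694337290=28958095545 · T[18,6]:6*17505749898+5652751651=110687251039 · T[18,7]:7*25708104786+17505749898=197462483400 · T[18,8]:8*20415995028+25708104786=189036065010 · T[18,9]:9*9528822303+20415995028=106175395755 · T[18,10]:10*2758334150+9528822303=37112163803 · T[18,11]:11*512060978+2758334150=8391004908 · T[18,12]:12*62022324+512060978=1256328866 · T[18,13]:13*4910178+62022324=125854638 · T[18,14]:14*249900+4910178=8408778 · T[18,15]:15*7820+249900=367200 · T[18,16]:16*136+7820=9996 · T[18,17]:17*1+136=153 · T[18,18]:18*0+1=1
B_17 = ΣS(17,k) = 1+65535+21457825+694337290+5652751651+17505749898+25708104786+20415995028+9528822303+2758334150+512060978+62022324+4910178+249900+7820+136+1 = 82864869804
B_18 = ΣS(18,k) = 1+131071+64439010+2798806985+28958095545+110687251039+197462483400+189036065010+106175395755+37112163803+8391004908+1256328866+125854638+8408778+367200+9996+153+1 = 682076806159

82864869804, 682076806159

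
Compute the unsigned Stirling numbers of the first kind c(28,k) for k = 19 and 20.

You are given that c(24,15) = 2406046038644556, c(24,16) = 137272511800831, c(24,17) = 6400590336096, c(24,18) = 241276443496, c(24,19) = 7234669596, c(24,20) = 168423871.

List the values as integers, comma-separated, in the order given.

60383004803151030, 2280730371654735

row 25: T[25][16]=24·137272511800831+2406046038644556=5700586321864500  T[25][17]=24·6400590336096+137272511800831=290886679867135  T[25][18]=24·241276443496+6400590336096=12191224980000  T[25][19]=24·7234669596+241276443496=414908513800  T[25][20]=24·168423871+7234669596=11276842500
row 26: T[26][17]=25·290886679867135+5700586321864500=12972753318542875  T[26][18]=25·12191224980000+290886679867135=595667304367135  T[26][19]=25·414908513800+12191224980000=22563937825000  T[26][20]=25·11276842500+414908513800=696829576300
row 27: T[27][18]=26·595667304367135+12972753318542875=28460103232088385  T[27][19]=26·22563937825000+595667304367135=1182329687817135  T[27][20]=26·696829576300+22563937825000=40681506808800
row 28: T[28][19]=27·1182329687817135+28460103232088385=60383004803151030  T[28][20]=27·40681506808800+1182329687817135=2280730371654735
Read c(28,19) = 60383004803151030, c(28,20) = 2280730371654735.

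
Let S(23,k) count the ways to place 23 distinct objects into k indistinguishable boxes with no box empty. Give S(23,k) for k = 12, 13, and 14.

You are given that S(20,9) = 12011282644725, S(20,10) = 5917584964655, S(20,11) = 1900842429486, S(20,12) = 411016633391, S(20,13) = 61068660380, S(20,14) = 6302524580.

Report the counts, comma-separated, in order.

1672162773483930, 401282560341390, 68629175807115

[21] T[21,10]:10*5917584964655+12011282644725=71187132291275 · T[21,11]:11*1900842429486+5917584964655=26826851689001 · T[21,12]:12*411016633391+1900842429486=6833042030178 · T[21,13]:13*61068660380+411016633391=1204909218331 · T[21,14]:14*6302524580+61068660380=149304004500
[22] T[22,11]:11*26826851689001+71187132291275=366282500870286 · T[22,12]:12*6833042030178+26826851689001=108823356051137 · T[22,13]:13*1204909218331+6833042030178=22496861868481 · T[22,14]:14*149304004500+1204909218331=3295165281331
[23] T[23,12]:12*108823356051137+366282500870286=1672162773483930 · T[23,13]:13*22496861868481+108823356051137=401282560341390 · T[23,14]:14*3295165281331+22496861868481=68629175807115
Read S(23,12) = 1672162773483930, S(23,13) = 401282560341390, S(23,14) = 68629175807115.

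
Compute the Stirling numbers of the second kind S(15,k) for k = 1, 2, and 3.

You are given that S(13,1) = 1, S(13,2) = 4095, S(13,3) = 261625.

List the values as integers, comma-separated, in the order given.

i=14: T(14,1)=0+1·1=1 | T(14,2)=1+2·4095=8191 | T(14,3)=4095+3·261625=788970
i=15: T(15,1)=0+1·1=1 | T(15,2)=1+2·8191=16383 | T(15,3)=8191+3·788970=2375101
Read S(15,1) = 1, S(15,2) = 16383, S(15,3) = 2375101.

1, 16383, 2375101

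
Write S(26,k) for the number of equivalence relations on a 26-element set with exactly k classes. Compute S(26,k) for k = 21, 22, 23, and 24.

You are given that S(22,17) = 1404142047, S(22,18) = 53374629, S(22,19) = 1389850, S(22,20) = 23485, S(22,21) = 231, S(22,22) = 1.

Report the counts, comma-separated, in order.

9759104355, 238929405, 4126200, 47450

i=23: T(23,18)=1404142047+18·53374629=2364885369 | T(23,19)=53374629+19·1389850=79781779 | T(23,20)=1389850+20·23485=1859550 | T(23,21)=23485+21·231=28336 | T(23,22)=231+22·1=253 | T(23,23)=1+23·0=1
i=24: T(24,19)=2364885369+19·79781779=3880739170 | T(24,20)=79781779+20·1859550=116972779 | T(24,21)=1859550+21·28336=2454606 | T(24,22)=28336+22·253=33902 | T(24,23)=253+23·1=276 | T(24,24)=1+24·0=1
i=25: T(25,20)=3880739170+20·116972779=6220194750 | T(25,21)=116972779+21·2454606=168519505 | T(25,22)=2454606+22·33902=3200450 | T(25,23)=33902+23·276=40250 | T(25,24)=276+24·1=300
i=26: T(26,21)=6220194750+21·168519505=9759104355 | T(26,22)=168519505+22·3200450=238929405 | T(26,23)=3200450+23·40250=4126200 | T(26,24)=40250+24·300=47450
Read S(26,21) = 9759104355, S(26,22) = 238929405, S(26,23) = 4126200, S(26,24) = 47450.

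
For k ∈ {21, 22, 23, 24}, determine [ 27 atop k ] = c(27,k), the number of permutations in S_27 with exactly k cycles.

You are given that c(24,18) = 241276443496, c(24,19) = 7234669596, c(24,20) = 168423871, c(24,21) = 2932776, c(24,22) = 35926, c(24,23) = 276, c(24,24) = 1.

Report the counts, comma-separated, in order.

1145254303050, 25922927745, 460012995, 6160050

@25  (25,19):7234669596·24+241276443496→414908513800, (25,20):168423871·24+7234669596→11276842500, (25,21):2932776·24+168423871→238810495, (25,22):35926·24+2932776→3795000, (25,23):276·24+35926→42550, (25,24):1·24+276→300
@26  (26,20):11276842500·25+414908513800→696829576300, (26,21):238810495·25+11276842500→17247104875, (26,22):3795000·25+238810495→333685495, (26,23):42550·25+3795000→4858750, (26,24):300·25+42550→50050
@27  (27,21):17247104875·26+696829576300→1145254303050, (27,22):333685495·26+17247104875→25922927745, (27,23):4858750·26+333685495→460012995, (27,24):50050·26+4858750→6160050
Read c(27,21) = 1145254303050, c(27,22) = 25922927745, c(27,23) = 460012995, c(27,24) = 6160050.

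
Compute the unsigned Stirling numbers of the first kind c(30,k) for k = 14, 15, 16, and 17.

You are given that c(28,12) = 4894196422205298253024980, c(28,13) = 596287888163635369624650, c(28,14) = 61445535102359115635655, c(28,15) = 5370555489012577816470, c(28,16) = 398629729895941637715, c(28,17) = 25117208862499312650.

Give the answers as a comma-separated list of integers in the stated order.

row 29: T[29][13]=28·596287888163635369624650+4894196422205298253024980=21590257290787088602515180  T[29][14]=28·61445535102359115635655+596287888163635369624650=2316762871029690607422990  T[29][15]=28·5370555489012577816470+61445535102359115635655=211821088794711294496815  T[29][16]=28·398629729895941637715+5370555489012577816470=16532187926098943672490  T[29][17]=28·25117208862499312650+398629729895941637715=1101911578045922391915
row 30: T[30][14]=29·2316762871029690607422990+21590257290787088602515180=88776380550648116217781890  T[30][15]=29·211821088794711294496815+2316762871029690607422990=8459574446076318147830625  T[30][16]=29·16532187926098943672490+211821088794711294496815=691254538651580660999025  T[30][17]=29·1101911578045922391915+16532187926098943672490=48487623689430693038025
Read c(30,14) = 88776380550648116217781890, c(30,15) = 8459574446076318147830625, c(30,16) = 691254538651580660999025, c(30,17) = 48487623689430693038025.

88776380550648116217781890, 8459574446076318147830625, 691254538651580660999025, 48487623689430693038025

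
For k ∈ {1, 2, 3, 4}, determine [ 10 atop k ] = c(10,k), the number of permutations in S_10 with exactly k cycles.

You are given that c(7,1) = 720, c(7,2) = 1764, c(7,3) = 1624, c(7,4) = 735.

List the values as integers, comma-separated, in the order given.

362880, 1026576, 1172700, 723680

r8: T_8,1=7×720+0=5040; T_8,2=7×1764+720=13068; T_8,3=7×1624+1764=13132; T_8,4=7×735+1624=6769
r9: T_9,1=8×5040+0=40320; T_9,2=8×13068+5040=109584; T_9,3=8×13132+13068=118124; T_9,4=8×6769+13132=67284
r10: T_10,1=9×40320+0=362880; T_10,2=9×109584+40320=1026576; T_10,3=9×118124+109584=1172700; T_10,4=9×67284+118124=723680
Read c(10,1) = 362880, c(10,2) = 1026576, c(10,3) = 1172700, c(10,4) = 723680.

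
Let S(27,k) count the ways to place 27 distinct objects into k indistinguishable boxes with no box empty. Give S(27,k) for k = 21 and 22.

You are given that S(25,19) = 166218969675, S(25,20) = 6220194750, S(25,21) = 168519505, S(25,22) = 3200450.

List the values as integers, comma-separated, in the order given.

@26  (26,20):6220194750·20+166218969675→290622864675, (26,21):168519505·21+6220194750→9759104355, (26,22):3200450·22+168519505→238929405
@27  (27,21):9759104355·21+290622864675→495564056130, (27,22):238929405·22+9759104355→15015551265
Read S(27,21) = 495564056130, S(27,22) = 15015551265.

495564056130, 15015551265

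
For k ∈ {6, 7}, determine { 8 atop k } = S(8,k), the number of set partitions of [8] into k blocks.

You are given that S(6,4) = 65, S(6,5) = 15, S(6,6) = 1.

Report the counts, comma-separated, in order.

row 7: T[7][5]=5·15+65=140  T[7][6]=6·1+15=21  T[7][7]=7·0+1=1
row 8: T[8][6]=6·21+140=266  T[8][7]=7·1+21=28
Read S(8,6) = 266, S(8,7) = 28.

266, 28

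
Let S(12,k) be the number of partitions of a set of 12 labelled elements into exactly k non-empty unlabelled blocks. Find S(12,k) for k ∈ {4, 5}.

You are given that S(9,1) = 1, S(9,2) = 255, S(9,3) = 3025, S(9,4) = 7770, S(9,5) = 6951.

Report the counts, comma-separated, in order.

611501, 1379400

i=10: T(10,2)=1+2·255=511 | T(10,3)=255+3·3025=9330 | T(10,4)=3025+4·7770=34105 | T(10,5)=7770+5·6951=42525
i=11: T(11,3)=511+3·9330=28501 | T(11,4)=9330+4·34105=145750 | T(11,5)=34105+5·42525=246730
i=12: T(12,4)=28501+4·145750=611501 | T(12,5)=145750+5·246730=1379400
Read S(12,4) = 611501, S(12,5) = 1379400.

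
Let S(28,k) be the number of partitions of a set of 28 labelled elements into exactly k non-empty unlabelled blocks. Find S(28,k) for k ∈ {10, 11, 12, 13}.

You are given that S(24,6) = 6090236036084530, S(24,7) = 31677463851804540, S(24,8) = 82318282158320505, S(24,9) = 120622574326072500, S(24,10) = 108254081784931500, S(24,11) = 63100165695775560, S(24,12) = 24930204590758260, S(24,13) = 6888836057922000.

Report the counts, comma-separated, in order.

1538533978374777852325, 1501910658871554621690, 985397416171213883565, 451512851236272407400

@25  (25,7):31677463851804540·7+6090236036084530→227832482998716310, (25,8):82318282158320505·8+31677463851804540→690223721118368580, (25,9):120622574326072500·9+82318282158320505→1167921451092973005, (25,10):108254081784931500·10+120622574326072500→1203163392175387500, (25,11):63100165695775560·11+108254081784931500→802355904438462660, (25,12):24930204590758260·12+63100165695775560→362262620784874680, (25,13):6888836057922000·13+24930204590758260→114485073343744260
@26  (26,8):690223721118368580·8+227832482998716310→5749622251945664950, (26,9):1167921451092973005·9+690223721118368580→11201516780955125625, (26,10):1203163392175387500·10+1167921451092973005→13199555372846848005, (26,11):802355904438462660·11+1203163392175387500→10029078340998476760, (26,12):362262620784874680·12+802355904438462660→5149507353856958820, (26,13):114485073343744260·13+362262620784874680→1850568574253550060
@27  (27,9):11201516780955125625·9+5749622251945664950→106563273280541795575, (27,10):13199555372846848005·10+11201516780955125625→143197070509423605675, (27,11):10029078340998476760·11+13199555372846848005→123519417123830092365, (27,12):5149507353856958820·12+10029078340998476760→71823166587281982600, (27,13):1850568574253550060·13+5149507353856958820→29206898819153109600
@28  (28,10):143197070509423605675·10+106563273280541795575→1538533978374777852325, (28,11):123519417123830092365·11+143197070509423605675→1501910658871554621690, (28,12):71823166587281982600·12+123519417123830092365→985397416171213883565, (28,13):29206898819153109600·13+71823166587281982600→451512851236272407400
Read S(28,10) = 1538533978374777852325, S(28,11) = 1501910658871554621690, S(28,12) = 985397416171213883565, S(28,13) = 451512851236272407400.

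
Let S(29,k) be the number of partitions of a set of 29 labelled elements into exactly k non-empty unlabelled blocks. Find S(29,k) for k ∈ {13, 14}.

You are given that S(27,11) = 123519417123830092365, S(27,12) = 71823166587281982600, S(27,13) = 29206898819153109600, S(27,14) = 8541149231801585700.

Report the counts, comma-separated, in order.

6855064482242755179765, 2534474684137526739000

@28  (28,12):71823166587281982600·12+123519417123830092365→985397416171213883565, (28,13):29206898819153109600·13+71823166587281982600→451512851236272407400, (28,14):8541149231801585700·14+29206898819153109600→148782988064375309400
@29  (29,13):451512851236272407400·13+985397416171213883565→6855064482242755179765, (29,14):148782988064375309400·14+451512851236272407400→2534474684137526739000
Read S(29,13) = 6855064482242755179765, S(29,14) = 2534474684137526739000.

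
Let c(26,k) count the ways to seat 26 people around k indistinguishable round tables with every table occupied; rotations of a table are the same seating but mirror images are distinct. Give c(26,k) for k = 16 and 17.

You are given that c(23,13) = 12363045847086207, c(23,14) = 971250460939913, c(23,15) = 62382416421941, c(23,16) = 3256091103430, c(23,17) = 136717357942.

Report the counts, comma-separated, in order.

row 24: T[24][14]=23·971250460939913+12363045847086207=34701806448704206  T[24][15]=23·62382416421941+971250460939913=2406046038644556  T[24][16]=23·3256091103430+62382416421941=137272511800831  T[24][17]=23·136717357942+3256091103430=6400590336096
row 25: T[25][15]=24·2406046038644556+34701806448704206=92446911376173550  T[25][16]=24·137272511800831+2406046038644556=5700586321864500  T[25][17]=24·6400590336096+137272511800831=290886679867135
row 26: T[26][16]=25·5700586321864500+92446911376173550=234961569422786050  T[26][17]=25·290886679867135+5700586321864500=12972753318542875
Read c(26,16) = 234961569422786050, c(26,17) = 12972753318542875.

234961569422786050, 12972753318542875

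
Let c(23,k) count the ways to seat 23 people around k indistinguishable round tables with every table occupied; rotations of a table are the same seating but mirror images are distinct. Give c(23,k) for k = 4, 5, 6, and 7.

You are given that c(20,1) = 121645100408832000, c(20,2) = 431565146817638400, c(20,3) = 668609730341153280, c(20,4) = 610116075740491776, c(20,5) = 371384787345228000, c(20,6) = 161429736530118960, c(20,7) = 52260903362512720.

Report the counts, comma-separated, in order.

r21: T_21,2=20×431565146817638400+121645100408832000=8752948036761600000; T_21,3=20×668609730341153280+431565146817638400=13803759753640704000; T_21,4=20×610116075740491776+668609730341153280=12870931245150988800; T_21,5=20×371384787345228000+610116075740491776=8037811822645051776; T_21,6=20×161429736530118960+371384787345228000=3599979517947607200; T_21,7=20×52260903362512720+161429736530118960=1206647803780373360
r22: T_22,3=21×13803759753640704000+8752948036761600000=298631902863216384000; T_22,4=21×12870931245150988800+13803759753640704000=284093315901811468800; T_22,5=21×8037811822645051776+12870931245150988800=181664979520697076096; T_22,6=21×3599979517947607200+8037811822645051776=83637381699544802976; T_22,7=21×1206647803780373360+3599979517947607200=28939583397335447760
r23: T_23,4=22×284093315901811468800+298631902863216384000=6548684852703068697600; T_23,5=22×181664979520697076096+284093315901811468800=4280722865357147142912; T_23,6=22×83637381699544802976+181664979520697076096=2021687376910682741568; T_23,7=22×28939583397335447760+83637381699544802976=720308216440924653696
Read c(23,4) = 6548684852703068697600, c(23,5) = 4280722865357147142912, c(23,6) = 2021687376910682741568, c(23,7) = 720308216440924653696.

6548684852703068697600, 4280722865357147142912, 2021687376910682741568, 720308216440924653696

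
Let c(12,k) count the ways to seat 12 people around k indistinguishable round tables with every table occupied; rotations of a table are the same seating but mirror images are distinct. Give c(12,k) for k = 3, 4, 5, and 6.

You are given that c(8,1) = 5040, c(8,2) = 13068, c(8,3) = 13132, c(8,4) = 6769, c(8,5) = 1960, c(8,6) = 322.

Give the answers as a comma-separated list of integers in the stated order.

150917976, 105258076, 45995730, 13339535

r9: T_9,1=8×5040+0=40320; T_9,2=8×13068+5040=109584; T_9,3=8×13132+13068=118124; T_9,4=8×6769+13132=67284; T_9,5=8×1960+6769=22449; T_9,6=8×322+1960=4536
r10: T_10,1=9×40320+0=362880; T_10,2=9×109584+40320=1026576; T_10,3=9×118124+109584=1172700; T_10,4=9×67284+118124=723680; T_10,5=9×22449+67284=269325; T_10,6=9×4536+22449=63273
r11: T_11,2=10×1026576+362880=10628640; T_11,3=10×1172700+1026576=12753576; T_11,4=10×723680+1172700=8409500; T_11,5=10×269325+723680=3416930; T_11,6=10×63273+269325=902055
r12: T_12,3=11×12753576+10628640=150917976; T_12,4=11×8409500+12753576=105258076; T_12,5=11×3416930+8409500=45995730; T_12,6=11×902055+3416930=13339535
Read c(12,3) = 150917976, c(12,4) = 105258076, c(12,5) = 45995730, c(12,6) = 13339535.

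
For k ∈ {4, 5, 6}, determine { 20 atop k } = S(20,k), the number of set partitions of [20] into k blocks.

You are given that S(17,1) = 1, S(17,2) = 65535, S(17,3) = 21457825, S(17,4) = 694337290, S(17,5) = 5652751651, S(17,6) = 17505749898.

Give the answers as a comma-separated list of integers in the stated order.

row 18: T[18][2]=2·65535+1=131071  T[18][3]=3·21457825+65535=64439010  T[18][4]=4·694337290+21457825=2798806985  T[18][5]=5·5652751651+694337290=28958095545  T[18][6]=6·17505749898+5652751651=110687251039
row 19: T[19][3]=3·64439010+131071=193448101  T[19][4]=4·2798806985+64439010=11259666950  T[19][5]=5·28958095545+2798806985=147589284710  T[19][6]=6·110687251039+28958095545=693081601779
row 20: T[20][4]=4·11259666950+193448101=45232115901  T[20][5]=5·147589284710+11259666950=749206090500  T[20][6]=6·693081601779+147589284710=4306078895384
Read S(20,4) = 45232115901, S(20,5) = 749206090500, S(20,6) = 4306078895384.

45232115901, 749206090500, 4306078895384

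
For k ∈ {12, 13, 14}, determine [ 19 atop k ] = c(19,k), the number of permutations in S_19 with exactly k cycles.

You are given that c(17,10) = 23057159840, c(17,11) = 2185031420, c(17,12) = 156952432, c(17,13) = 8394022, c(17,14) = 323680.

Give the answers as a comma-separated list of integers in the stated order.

147560703732, 10246937272, 549789282

i=18: T(18,11)=23057159840+17·2185031420=60202693980 | T(18,12)=2185031420+17·156952432=4853222764 | T(18,13)=156952432+17·8394022=299650806 | T(18,14)=8394022+17·323680=13896582
i=19: T(19,12)=60202693980+18·4853222764=147560703732 | T(19,13)=4853222764+18·299650806=10246937272 | T(19,14)=299650806+18·13896582=549789282
Read c(19,12) = 147560703732, c(19,13) = 10246937272, c(19,14) = 549789282.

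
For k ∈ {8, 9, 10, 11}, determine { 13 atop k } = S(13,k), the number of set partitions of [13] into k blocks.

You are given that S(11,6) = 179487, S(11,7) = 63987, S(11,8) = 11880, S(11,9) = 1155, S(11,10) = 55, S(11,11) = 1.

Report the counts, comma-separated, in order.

1899612, 359502, 39325, 2431

@12  (12,7):63987·7+179487→627396, (12,8):11880·8+63987→159027, (12,9):1155·9+11880→22275, (12,10):55·10+1155→1705, (12,11):1·11+55→66
@13  (13,8):159027·8+627396→1899612, (13,9):22275·9+159027→359502, (13,10):1705·10+22275→39325, (13,11):66·11+1705→2431
Read S(13,8) = 1899612, S(13,9) = 359502, S(13,10) = 39325, S(13,11) = 2431.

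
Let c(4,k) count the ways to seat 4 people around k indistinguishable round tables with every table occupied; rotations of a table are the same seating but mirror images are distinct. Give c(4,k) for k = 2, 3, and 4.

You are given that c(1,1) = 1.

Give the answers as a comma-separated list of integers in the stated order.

11, 6, 1

@2  (2,1):1·1+0→1, (2,2):0·1+1→1
@3  (3,1):1·2+0→2, (3,2):1·2+1→3, (3,3):0·2+1→1
@4  (4,2):3·3+2→11, (4,3):1·3+3→6, (4,4):0·3+1→1
Read c(4,2) = 11, c(4,3) = 6, c(4,4) = 1.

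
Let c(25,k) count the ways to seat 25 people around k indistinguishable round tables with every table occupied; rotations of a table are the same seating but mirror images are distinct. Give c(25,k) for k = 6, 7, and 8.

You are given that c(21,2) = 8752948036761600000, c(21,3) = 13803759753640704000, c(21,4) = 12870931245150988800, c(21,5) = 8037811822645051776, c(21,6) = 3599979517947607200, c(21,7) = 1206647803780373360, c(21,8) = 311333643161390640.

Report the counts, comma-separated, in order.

i=22: T(22,3)=8752948036761600000+21·13803759753640704000=298631902863216384000 | T(22,4)=13803759753640704000+21·12870931245150988800=284093315901811468800 | T(22,5)=12870931245150988800+21·8037811822645051776=181664979520697076096 | T(22,6)=8037811822645051776+21·3599979517947607200=83637381699544802976 | T(22,7)=3599979517947607200+21·1206647803780373360=28939583397335447760 | T(22,8)=1206647803780373360+21·311333643161390640=7744654310169576800
i=23: T(23,4)=298631902863216384000+22·284093315901811468800=6548684852703068697600 | T(23,5)=284093315901811468800+22·181664979520697076096=4280722865357147142912 | T(23,6)=181664979520697076096+22·83637381699544802976=2021687376910682741568 | T(23,7)=83637381699544802976+22·28939583397335447760=720308216440924653696 | T(23,8)=28939583397335447760+22·7744654310169576800=199321978221066137360
i=24: T(24,5)=6548684852703068697600+23·4280722865357147142912=105005310755917452984576 | T(24,6)=4280722865357147142912+23·2021687376910682741568=50779532534302850198976 | T(24,7)=2021687376910682741568+23·720308216440924653696=18588776355051949776576 | T(24,8)=720308216440924653696+23·199321978221066137360=5304713715525445812976
i=25: T(25,6)=105005310755917452984576+24·50779532534302850198976=1323714091579185857760000 | T(25,7)=50779532534302850198976+24·18588776355051949776576=496910165055549644836800 | T(25,8)=18588776355051949776576+24·5304713715525445812976=145901905527662649288000
Read c(25,6) = 1323714091579185857760000, c(25,7) = 496910165055549644836800, c(25,8) = 145901905527662649288000.

1323714091579185857760000, 496910165055549644836800, 145901905527662649288000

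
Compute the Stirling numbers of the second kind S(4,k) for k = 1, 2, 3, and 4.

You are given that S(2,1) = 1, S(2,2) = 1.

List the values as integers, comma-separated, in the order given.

r3: T_3,1=1×1+0=1; T_3,2=2×1+1=3; T_3,3=3×0+1=1
r4: T_4,1=1×1+0=1; T_4,2=2×3+1=7; T_4,3=3×1+3=6; T_4,4=4×0+1=1
Read S(4,1) = 1, S(4,2) = 7, S(4,3) = 6, S(4,4) = 1.

1, 7, 6, 1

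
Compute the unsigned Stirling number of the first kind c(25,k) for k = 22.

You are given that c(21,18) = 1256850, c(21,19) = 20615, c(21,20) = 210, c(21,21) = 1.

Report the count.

i=22: T(22,19)=1256850+21·20615=1689765 | T(22,20)=20615+21·210=25025 | T(22,21)=210+21·1=231 | T(22,22)=1+21·0=1
i=23: T(23,20)=1689765+22·25025=2240315 | T(23,21)=25025+22·231=30107 | T(23,22)=231+22·1=253
i=24: T(24,21)=2240315+23·30107=2932776 | T(24,22)=30107+23·253=35926
i=25: T(25,22)=2932776+24·35926=3795000
Read c(25,22) = 3795000.

3795000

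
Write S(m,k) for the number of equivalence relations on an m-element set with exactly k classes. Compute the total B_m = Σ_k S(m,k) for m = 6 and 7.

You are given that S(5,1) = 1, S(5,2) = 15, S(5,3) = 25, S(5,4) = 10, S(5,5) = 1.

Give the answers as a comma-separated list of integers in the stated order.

203, 877

r6: T_6,1=1×1+0=1; T_6,2=2×15+1=31; T_6,3=3×25+15=90; T_6,4=4×10+25=65; T_6,5=5×1+10=15; T_6,6=6×0+1=1
r7: T_7,1=1×1+0=1; T_7,2=2×31+1=63; T_7,3=3×90+31=301; T_7,4=4×65+90=350; T_7,5=5×15+65=140; T_7,6=6×1+15=21; T_7,7=7×0+1=1
B_6 = ΣS(6,k) = 1+31+90+65+15+1 = 203
B_7 = ΣS(7,k) = 1+63+301+350+140+21+1 = 877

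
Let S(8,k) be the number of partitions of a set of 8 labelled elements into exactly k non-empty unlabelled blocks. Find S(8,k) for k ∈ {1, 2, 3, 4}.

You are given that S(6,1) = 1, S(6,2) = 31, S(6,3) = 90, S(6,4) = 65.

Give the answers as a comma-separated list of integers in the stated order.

row 7: T[7][1]=1·1+0=1  T[7][2]=2·31+1=63  T[7][3]=3·90+31=301  T[7][4]=4·65+90=350
row 8: T[8][1]=1·1+0=1  T[8][2]=2·63+1=127  T[8][3]=3·301+63=966  T[8][4]=4·350+301=1701
Read S(8,1) = 1, S(8,2) = 127, S(8,3) = 966, S(8,4) = 1701.

1, 127, 966, 1701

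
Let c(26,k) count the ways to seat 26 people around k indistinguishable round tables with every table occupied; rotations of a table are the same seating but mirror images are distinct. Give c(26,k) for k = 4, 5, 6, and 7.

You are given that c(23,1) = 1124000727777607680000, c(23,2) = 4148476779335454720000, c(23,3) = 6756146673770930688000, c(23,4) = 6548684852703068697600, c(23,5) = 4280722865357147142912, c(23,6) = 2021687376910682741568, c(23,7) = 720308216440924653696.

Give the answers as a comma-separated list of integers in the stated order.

r24: T_24,2=23×4148476779335454720000+1124000727777607680000=96538966652493066240000; T_24,3=23×6756146673770930688000+4148476779335454720000=159539850276066860544000; T_24,4=23×6548684852703068697600+6756146673770930688000=157375898285941510732800; T_24,5=23×4280722865357147142912+6548684852703068697600=105005310755917452984576; T_24,6=23×2021687376910682741568+4280722865357147142912=50779532534302850198976; T_24,7=23×720308216440924653696+2021687376910682741568=18588776355051949776576
r25: T_25,3=24×159539850276066860544000+96538966652493066240000=3925495373278097719296000; T_25,4=24×157375898285941510732800+159539850276066860544000=3936561409138663118131200; T_25,5=24×105005310755917452984576+157375898285941510732800=2677503356427960382362624; T_25,6=24×50779532534302850198976+105005310755917452984576=1323714091579185857760000; T_25,7=24×18588776355051949776576+50779532534302850198976=496910165055549644836800
r26: T_26,4=25×3936561409138663118131200+3925495373278097719296000=102339530601744675672576000; T_26,5=25×2677503356427960382362624+3936561409138663118131200=70874145319837672677196800; T_26,6=25×1323714091579185857760000+2677503356427960382362624=35770355645907606826362624; T_26,7=25×496910165055549644836800+1323714091579185857760000=13746468217967926978680000
Read c(26,4) = 102339530601744675672576000, c(26,5) = 70874145319837672677196800, c(26,6) = 35770355645907606826362624, c(26,7) = 13746468217967926978680000.

102339530601744675672576000, 70874145319837672677196800, 35770355645907606826362624, 13746468217967926978680000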